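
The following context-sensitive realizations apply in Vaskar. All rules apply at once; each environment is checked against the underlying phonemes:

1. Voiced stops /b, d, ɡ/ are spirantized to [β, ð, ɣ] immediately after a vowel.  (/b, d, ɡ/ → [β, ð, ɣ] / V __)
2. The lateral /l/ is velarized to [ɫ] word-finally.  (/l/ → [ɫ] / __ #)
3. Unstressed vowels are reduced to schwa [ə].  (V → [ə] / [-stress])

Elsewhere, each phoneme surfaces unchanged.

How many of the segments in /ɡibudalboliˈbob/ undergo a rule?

Segments that undergo a rule: /i/ → [ə] (rule 3); /b/ → [β] (rule 1); /u/ → [ə] (rule 3); /d/ → [ð] (rule 1); /a/ → [ə] (rule 3); /o/ → [ə] (rule 3); /i/ → [ə] (rule 3); /b/ → [β] (rule 1); /b/ → [β] (rule 1).
All other segments surface unchanged.

9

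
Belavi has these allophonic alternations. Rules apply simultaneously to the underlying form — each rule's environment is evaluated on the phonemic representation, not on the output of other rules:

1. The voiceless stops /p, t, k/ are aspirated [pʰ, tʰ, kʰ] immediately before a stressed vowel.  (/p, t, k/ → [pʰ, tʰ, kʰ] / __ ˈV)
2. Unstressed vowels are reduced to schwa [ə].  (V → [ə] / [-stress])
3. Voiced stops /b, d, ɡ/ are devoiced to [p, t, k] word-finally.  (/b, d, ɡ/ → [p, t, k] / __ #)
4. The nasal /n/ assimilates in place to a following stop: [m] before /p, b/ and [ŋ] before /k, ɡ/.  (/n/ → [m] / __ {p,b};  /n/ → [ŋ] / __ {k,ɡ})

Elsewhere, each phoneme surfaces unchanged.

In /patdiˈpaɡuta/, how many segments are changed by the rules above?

5

Segments that undergo a rule: /a/ → [ə] (rule 2); /i/ → [ə] (rule 2); /p/ → [pʰ] (rule 1); /u/ → [ə] (rule 2); /a/ → [ə] (rule 2).
All other segments surface unchanged.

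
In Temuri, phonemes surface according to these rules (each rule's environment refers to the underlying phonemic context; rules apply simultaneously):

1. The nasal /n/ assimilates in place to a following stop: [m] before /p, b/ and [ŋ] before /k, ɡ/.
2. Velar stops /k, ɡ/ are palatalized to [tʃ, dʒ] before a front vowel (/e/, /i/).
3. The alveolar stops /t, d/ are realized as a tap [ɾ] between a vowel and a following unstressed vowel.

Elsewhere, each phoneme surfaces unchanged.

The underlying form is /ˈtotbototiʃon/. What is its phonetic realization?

[ˈtotboɾoɾiʃon]

/t/ (word-initial) is in the target of rule 3 but the environment (between a vowel and a following unstressed vowel) is not met → [t].
/o/ stays [o].
/t/ (between /o/ and /b/) is in the target of rule 3 but the environment (between a vowel and a following unstressed vowel) is not met → [t].
/b/ (between /t/ and /o/): no rule targets it → [b].
/o/ (between /b/ and /t/) is unaffected → [o].
/t/ (between /o/ and /o/) occurs between a vowel and a following unstressed vowel → [ɾ] by rule 3.
/o/ (between /t/ and /t/) is unaffected → [o].
/t/ meets the environment for rule 3 (between a vowel and a following unstressed vowel) → [ɾ].
/i/ stays [i].
/ʃ/ — not in any rule's target class → [ʃ].
/o/ (between /ʃ/ and /n/) is unaffected → [o].
/n/ (word-final): rule 1 targets it, but not before a labial or velar stop → unchanged [n].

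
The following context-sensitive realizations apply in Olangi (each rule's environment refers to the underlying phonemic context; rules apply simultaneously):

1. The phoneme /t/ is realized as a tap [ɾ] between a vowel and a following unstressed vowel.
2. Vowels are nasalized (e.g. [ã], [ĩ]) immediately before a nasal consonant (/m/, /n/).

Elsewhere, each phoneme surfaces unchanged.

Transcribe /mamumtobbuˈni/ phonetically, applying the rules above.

/m/ stays [m].
/a/ (between /m/ and /m/): before a nasal consonant, so rule 2 applies → [ã].
/m/ (between /a/ and /u/): no rule targets it → [m].
/u/ — between /m/ and /m/, before a nasal consonant — surfaces as [ũ] (rule 2).
/m/ (between /u/ and /t/): no rule targets it → [m].
/t/ — between /m/ and /o/; rule 1 does not apply here → [t].
/o/ — between /t/ and /b/; rule 2 does not apply here → [o].
/b/ (between /o/ and /b/): no rule targets it → [b].
/b/ stays [b].
/u/ (between /b/ and /n/) occurs before a nasal consonant → [ũ] by rule 2.
/n/ stays [n].
/i/ (word-final) is in the target of rule 2 but the environment (before a nasal consonant) is not met → [i].

[mãmũmtobbũˈni]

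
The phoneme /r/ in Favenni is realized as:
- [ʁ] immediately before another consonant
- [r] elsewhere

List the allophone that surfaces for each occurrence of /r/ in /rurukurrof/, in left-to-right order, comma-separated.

[r], [r], [ʁ], [r]

Occurrence 1 (position 1): no conditioning environment matches → elsewhere allophone [r].
Occurrence 2 (position 3): no conditioning environment matches → elsewhere allophone [r].
Occurrence 3 (position 7): immediately before another consonant → [ʁ].
Occurrence 4 (position 8): no conditioning environment matches → elsewhere allophone [r].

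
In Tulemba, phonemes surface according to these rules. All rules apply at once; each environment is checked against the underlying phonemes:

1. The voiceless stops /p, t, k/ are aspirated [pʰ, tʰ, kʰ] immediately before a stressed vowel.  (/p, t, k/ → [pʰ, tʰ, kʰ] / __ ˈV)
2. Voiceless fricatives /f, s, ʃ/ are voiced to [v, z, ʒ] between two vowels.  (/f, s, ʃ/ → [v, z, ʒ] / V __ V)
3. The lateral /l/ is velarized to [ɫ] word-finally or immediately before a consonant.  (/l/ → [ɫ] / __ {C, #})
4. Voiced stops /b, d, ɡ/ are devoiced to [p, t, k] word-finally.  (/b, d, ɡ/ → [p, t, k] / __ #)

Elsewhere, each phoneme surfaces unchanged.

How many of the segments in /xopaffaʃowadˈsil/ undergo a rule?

Segments that undergo a rule: /ʃ/ → [ʒ] (rule 2); /l/ → [ɫ] (rule 3).
All other segments surface unchanged.

2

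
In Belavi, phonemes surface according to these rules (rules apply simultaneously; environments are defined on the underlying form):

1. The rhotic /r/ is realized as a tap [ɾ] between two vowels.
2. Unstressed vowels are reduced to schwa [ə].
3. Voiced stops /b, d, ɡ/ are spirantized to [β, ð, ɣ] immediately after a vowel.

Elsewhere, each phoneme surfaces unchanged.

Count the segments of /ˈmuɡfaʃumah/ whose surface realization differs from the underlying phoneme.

Segments that undergo a rule: /ɡ/ → [ɣ] (rule 3); /a/ → [ə] (rule 2); /u/ → [ə] (rule 2); /a/ → [ə] (rule 2).
All other segments surface unchanged.

4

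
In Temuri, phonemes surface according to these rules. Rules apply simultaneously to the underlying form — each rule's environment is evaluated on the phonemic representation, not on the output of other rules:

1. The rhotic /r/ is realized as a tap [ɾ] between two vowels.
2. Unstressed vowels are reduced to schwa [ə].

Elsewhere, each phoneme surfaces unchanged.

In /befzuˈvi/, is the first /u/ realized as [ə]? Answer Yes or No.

Yes

/u/ (between /z/ and /v/): in an unstressed syllable, so rule 2 applies → [ə].
The actual realization is [ə], which matches [ə].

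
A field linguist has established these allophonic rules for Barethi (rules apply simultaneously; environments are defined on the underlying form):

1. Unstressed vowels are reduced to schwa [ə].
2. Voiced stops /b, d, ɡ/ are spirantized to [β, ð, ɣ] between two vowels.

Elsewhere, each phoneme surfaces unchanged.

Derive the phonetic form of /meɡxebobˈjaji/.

[məɡxəβəbˈjajə]

/m/ (word-initial): no rule targets it → [m].
/e/ (between /m/ and /ɡ/): in an unstressed syllable, so rule 1 applies → [ə].
/ɡ/ (between /e/ and /x/) fails the environment for rule 2, so it stays [ɡ].
/x/ (between /ɡ/ and /e/): no rule targets it → [x].
/e/ (between /x/ and /b/) occurs in an unstressed syllable → [ə] by rule 1.
Rule 2 applies to /b/ (between /e/ and /o/: between two vowels) → [β].
/o/ — between /b/ and /b/, in an unstressed syllable — surfaces as [ə] (rule 1).
/b/ (between /o/ and /j/) is in the target of rule 2 but the environment (between two vowels) is not met → [b].
/j/ (between /b/ and /a/): no rule targets it → [j].
/a/ (between /j/ and /j/) fails the environment for rule 1, so it stays [a].
/j/ (between /a/ and /i/): no rule targets it → [j].
/i/ meets the environment for rule 1 (in an unstressed syllable) → [ə].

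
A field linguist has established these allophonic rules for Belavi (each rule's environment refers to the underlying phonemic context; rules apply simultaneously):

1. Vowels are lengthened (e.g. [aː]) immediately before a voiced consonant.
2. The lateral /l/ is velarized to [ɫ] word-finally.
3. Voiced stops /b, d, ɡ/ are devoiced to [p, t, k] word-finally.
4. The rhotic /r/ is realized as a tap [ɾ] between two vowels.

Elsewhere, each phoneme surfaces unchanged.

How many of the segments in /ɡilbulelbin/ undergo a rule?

4

Segments that undergo a rule: /i/ → [iː] (rule 1); /u/ → [uː] (rule 1); /e/ → [eː] (rule 1); /i/ → [iː] (rule 1).
All other segments surface unchanged.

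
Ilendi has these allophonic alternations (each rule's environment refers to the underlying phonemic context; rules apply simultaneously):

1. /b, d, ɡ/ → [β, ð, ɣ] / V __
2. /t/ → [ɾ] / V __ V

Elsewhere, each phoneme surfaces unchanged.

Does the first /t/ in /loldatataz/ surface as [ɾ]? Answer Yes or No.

Yes

/t/ — between /a/ and /a/, between two vowels — surfaces as [ɾ] (rule 2).
The actual realization is [ɾ], which matches [ɾ].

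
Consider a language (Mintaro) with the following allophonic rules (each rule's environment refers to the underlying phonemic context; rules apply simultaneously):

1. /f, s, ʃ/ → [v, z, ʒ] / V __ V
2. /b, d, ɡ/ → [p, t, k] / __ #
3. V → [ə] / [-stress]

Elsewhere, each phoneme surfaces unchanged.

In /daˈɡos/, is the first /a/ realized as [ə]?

Yes

Rule 3 applies to /a/ (between /d/ and /ɡ/: in an unstressed syllable) → [ə].
The actual realization is [ə], which matches [ə].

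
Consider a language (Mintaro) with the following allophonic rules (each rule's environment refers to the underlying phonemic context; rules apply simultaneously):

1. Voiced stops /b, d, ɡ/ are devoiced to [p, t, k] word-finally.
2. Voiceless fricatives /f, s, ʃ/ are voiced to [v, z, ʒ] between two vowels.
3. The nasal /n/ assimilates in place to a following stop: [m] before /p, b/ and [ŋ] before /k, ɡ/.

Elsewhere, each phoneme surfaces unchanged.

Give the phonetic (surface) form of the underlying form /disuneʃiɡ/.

[dizuneʒik]

/d/ — word-initial; rule 1 does not apply here → [d].
/i/ (between /d/ and /s/): no rule targets it → [i].
/s/ — between /i/ and /u/, between two vowels — surfaces as [z] (rule 2).
/u/ (between /s/ and /n/): no rule targets it → [u].
/n/ (between /u/ and /e/): rule 3 targets it, but not before a labial or velar stop → unchanged [n].
/e/ (between /n/ and /ʃ/): no rule targets it → [e].
Rule 2 applies to /ʃ/ (between /e/ and /i/: between two vowels) → [ʒ].
/i/ (between /ʃ/ and /ɡ/) is unaffected → [i].
/ɡ/ (word-final): word-finally, so rule 1 applies → [k].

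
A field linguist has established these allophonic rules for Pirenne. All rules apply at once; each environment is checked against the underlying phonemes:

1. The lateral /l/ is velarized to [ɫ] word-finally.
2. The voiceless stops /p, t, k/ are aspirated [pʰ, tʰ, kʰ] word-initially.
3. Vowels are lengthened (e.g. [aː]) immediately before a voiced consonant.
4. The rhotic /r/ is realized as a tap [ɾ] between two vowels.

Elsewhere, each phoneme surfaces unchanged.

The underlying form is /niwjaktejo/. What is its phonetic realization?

[niːwjakteːjo]

/n/ (word-initial) is unaffected → [n].
Rule 3 applies to /i/ (between /n/ and /w/: before a voiced consonant) → [iː].
/w/ (between /i/ and /j/): no rule targets it → [w].
/j/ (between /w/ and /a/): no rule targets it → [j].
/a/ (between /j/ and /k/) is in the target of rule 3 but the environment (before a voiced consonant) is not met → [a].
/k/ (between /a/ and /t/): rule 2 targets it, but not word-initially → unchanged [k].
/t/ (between /k/ and /e/) fails the environment for rule 2, so it stays [t].
Rule 3 applies to /e/ (between /t/ and /j/: before a voiced consonant) → [eː].
/j/ — not in any rule's target class → [j].
/o/ (word-final): rule 3 targets it, but not before a voiced consonant → unchanged [o].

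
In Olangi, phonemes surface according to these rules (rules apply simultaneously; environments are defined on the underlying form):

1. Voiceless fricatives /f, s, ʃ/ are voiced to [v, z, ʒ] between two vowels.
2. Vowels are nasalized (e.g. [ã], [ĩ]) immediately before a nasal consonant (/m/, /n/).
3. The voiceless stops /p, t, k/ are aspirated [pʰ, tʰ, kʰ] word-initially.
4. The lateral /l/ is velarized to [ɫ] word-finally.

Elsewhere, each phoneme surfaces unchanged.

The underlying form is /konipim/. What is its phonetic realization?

[kʰõnipĩm]

/k/ (word-initial): word-initially, so rule 3 applies → [kʰ].
/o/ (between /k/ and /n/): before a nasal consonant, so rule 2 applies → [õ].
/n/ (between /o/ and /i/): no rule targets it → [n].
/i/ (between /n/ and /p/) fails the environment for rule 2, so it stays [i].
/p/ (between /i/ and /i/) fails the environment for rule 3, so it stays [p].
/i/ meets the environment for rule 2 (before a nasal consonant) → [ĩ].
/m/ — not in any rule's target class → [m].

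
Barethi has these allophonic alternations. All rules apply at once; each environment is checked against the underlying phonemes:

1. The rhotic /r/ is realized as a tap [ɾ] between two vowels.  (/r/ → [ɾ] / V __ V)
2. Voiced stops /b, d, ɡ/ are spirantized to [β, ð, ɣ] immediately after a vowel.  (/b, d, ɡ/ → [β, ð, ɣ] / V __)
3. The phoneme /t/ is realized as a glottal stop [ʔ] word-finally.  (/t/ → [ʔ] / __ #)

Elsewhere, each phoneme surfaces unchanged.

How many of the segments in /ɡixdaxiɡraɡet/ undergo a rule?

Segments that undergo a rule: /ɡ/ → [ɣ] (rule 2); /ɡ/ → [ɣ] (rule 2); /t/ → [ʔ] (rule 3).
All other segments surface unchanged.

3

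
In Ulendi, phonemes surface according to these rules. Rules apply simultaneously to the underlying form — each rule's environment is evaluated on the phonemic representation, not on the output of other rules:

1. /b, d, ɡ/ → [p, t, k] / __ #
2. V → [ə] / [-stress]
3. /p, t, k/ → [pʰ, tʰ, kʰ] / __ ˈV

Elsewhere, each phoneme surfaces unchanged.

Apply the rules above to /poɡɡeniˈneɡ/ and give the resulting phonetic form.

/p/ — word-initial; rule 3 does not apply here → [p].
/o/ — between /p/ and /ɡ/, in an unstressed syllable — surfaces as [ə] (rule 2).
/ɡ/ (between /o/ and /ɡ/): rule 1 targets it, but not word-finally → unchanged [ɡ].
/ɡ/ (between /ɡ/ and /e/) is in the target of rule 1 but the environment (word-finally) is not met → [ɡ].
/e/ meets the environment for rule 2 (in an unstressed syllable) → [ə].
/n/ — not in any rule's target class → [n].
/i/ — between /n/ and /n/, in an unstressed syllable — surfaces as [ə] (rule 2).
/n/ (between /i/ and /e/): no rule targets it → [n].
/e/ (between /n/ and /ɡ/) is in the target of rule 2 but the environment (in an unstressed syllable) is not met → [e].
/ɡ/ meets the environment for rule 1 (word-finally) → [k].

[pəɡɡənəˈnek]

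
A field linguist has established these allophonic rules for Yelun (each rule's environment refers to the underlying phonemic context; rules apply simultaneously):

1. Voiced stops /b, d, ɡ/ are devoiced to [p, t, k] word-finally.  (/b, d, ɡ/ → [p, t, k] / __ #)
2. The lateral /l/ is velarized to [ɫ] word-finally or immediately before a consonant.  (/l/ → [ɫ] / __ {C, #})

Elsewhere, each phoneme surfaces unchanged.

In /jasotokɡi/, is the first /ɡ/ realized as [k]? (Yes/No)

/ɡ/ (between /k/ and /i/) fails the environment for rule 1, so it stays [ɡ].
The actual realization is [ɡ], not [k].

No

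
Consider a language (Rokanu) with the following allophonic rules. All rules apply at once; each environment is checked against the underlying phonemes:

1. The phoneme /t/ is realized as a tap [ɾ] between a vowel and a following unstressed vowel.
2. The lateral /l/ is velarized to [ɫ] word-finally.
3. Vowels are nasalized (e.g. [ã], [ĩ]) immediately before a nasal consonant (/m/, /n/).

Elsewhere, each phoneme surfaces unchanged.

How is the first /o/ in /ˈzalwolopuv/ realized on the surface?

/o/ (between /w/ and /l/): rule 3 targets it, but not before a nasal consonant → unchanged [o].

[o]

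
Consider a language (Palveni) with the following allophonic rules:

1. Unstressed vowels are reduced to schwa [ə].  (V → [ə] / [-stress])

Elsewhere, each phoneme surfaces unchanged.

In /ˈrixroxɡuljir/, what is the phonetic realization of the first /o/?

[ə]

/o/ (between /r/ and /x/) occurs in an unstressed syllable → [ə] by rule 1.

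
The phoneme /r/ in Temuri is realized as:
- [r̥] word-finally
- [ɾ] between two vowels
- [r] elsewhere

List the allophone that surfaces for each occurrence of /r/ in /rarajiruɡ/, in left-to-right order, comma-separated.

Occurrence 1 (position 1): no conditioning environment matches → elsewhere allophone [r].
Occurrence 2 (position 3): between two vowels → [ɾ].
Occurrence 3 (position 7): between two vowels → [ɾ].

[r], [ɾ], [ɾ]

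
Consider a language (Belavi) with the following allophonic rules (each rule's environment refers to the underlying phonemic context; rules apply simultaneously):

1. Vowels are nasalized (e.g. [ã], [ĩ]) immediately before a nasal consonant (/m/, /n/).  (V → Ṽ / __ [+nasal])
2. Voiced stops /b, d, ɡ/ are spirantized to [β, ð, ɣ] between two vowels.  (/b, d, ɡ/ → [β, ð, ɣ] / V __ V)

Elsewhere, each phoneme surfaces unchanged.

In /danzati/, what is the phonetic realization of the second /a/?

[a]

/a/ — between /z/ and /t/; rule 1 does not apply here → [a].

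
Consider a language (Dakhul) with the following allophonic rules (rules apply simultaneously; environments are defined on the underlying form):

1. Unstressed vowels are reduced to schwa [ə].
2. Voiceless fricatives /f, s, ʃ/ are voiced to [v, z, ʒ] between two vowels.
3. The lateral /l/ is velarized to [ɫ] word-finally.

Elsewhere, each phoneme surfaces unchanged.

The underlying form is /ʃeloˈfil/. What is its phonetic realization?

[ʃələˈviɫ]

/ʃ/ (word-initial) is in the target of rule 2 but the environment (between two vowels) is not met → [ʃ].
/e/ — between /ʃ/ and /l/, in an unstressed syllable — surfaces as [ə] (rule 1).
/l/ — between /e/ and /o/; rule 3 does not apply here → [l].
Rule 1 applies to /o/ (between /l/ and /f/: in an unstressed syllable) → [ə].
/f/ (between /o/ and /i/): between two vowels, so rule 2 applies → [v].
/i/ (between /f/ and /l/) is in the target of rule 1 but the environment (in an unstressed syllable) is not met → [i].
/l/ — word-final, word-finally — surfaces as [ɫ] (rule 3).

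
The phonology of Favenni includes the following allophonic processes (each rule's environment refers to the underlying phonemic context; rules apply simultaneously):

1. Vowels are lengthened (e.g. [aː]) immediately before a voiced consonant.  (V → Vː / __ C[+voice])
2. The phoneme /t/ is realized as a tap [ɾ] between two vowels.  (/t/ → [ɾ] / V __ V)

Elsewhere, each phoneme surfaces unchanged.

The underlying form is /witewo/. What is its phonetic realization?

/w/ stays [w].
/i/ — between /w/ and /t/; rule 1 does not apply here → [i].
/t/ (between /i/ and /e/): between two vowels, so rule 2 applies → [ɾ].
/e/ (between /t/ and /w/) occurs before a voiced consonant → [eː] by rule 1.
/w/ — not in any rule's target class → [w].
/o/ (word-final) is in the target of rule 1 but the environment (before a voiced consonant) is not met → [o].

[wiɾeːwo]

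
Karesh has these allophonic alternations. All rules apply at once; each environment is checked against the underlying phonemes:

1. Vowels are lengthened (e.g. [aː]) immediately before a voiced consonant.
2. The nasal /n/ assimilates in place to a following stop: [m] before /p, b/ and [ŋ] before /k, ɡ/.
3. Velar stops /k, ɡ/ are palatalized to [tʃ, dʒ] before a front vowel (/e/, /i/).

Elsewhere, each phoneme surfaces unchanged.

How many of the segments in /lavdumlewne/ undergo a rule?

Segments that undergo a rule: /a/ → [aː] (rule 1); /u/ → [uː] (rule 1); /e/ → [eː] (rule 1).
All other segments surface unchanged.

3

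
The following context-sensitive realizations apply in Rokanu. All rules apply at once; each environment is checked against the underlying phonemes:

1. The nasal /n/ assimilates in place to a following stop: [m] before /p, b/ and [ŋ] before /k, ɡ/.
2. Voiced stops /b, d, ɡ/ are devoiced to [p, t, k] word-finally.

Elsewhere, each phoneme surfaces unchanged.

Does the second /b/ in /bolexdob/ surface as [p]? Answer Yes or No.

Yes

/b/ (word-final) occurs word-finally → [p] by rule 2.
The actual realization is [p], which matches [p].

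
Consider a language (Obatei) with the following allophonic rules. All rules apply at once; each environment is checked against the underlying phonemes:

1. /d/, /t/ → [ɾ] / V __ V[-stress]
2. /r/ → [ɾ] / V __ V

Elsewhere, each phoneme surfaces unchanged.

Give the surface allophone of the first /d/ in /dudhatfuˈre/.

[d]

/d/ (word-initial) fails the environment for rule 1, so it stays [d].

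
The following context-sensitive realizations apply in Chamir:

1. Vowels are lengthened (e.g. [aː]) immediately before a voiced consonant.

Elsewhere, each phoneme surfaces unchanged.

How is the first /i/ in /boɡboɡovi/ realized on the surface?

/i/ (word-final): rule 1 targets it, but not before a voiced consonant → unchanged [i].

[i]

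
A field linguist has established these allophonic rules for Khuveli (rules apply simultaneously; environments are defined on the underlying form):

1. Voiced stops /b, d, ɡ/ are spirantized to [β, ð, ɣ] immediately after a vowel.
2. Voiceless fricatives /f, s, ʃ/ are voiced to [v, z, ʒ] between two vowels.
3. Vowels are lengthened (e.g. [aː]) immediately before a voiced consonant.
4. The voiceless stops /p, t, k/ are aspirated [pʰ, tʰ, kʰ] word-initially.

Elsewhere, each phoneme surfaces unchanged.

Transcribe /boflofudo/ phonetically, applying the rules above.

[boflovuːðo]

/b/ (word-initial) is in the target of rule 1 but the environment (immediately after a vowel) is not met → [b].
/o/ — between /b/ and /f/; rule 3 does not apply here → [o].
/f/ (between /o/ and /l/) fails the environment for rule 2, so it stays [f].
/o/ — between /l/ and /f/; rule 3 does not apply here → [o].
/f/ — between /o/ and /u/, between two vowels — surfaces as [v] (rule 2).
/u/ meets the environment for rule 3 (before a voiced consonant) → [uː].
Rule 1 applies to /d/ (between /u/ and /o/: immediately after a vowel) → [ð].
/o/ (word-final): rule 3 targets it, but not before a voiced consonant → unchanged [o].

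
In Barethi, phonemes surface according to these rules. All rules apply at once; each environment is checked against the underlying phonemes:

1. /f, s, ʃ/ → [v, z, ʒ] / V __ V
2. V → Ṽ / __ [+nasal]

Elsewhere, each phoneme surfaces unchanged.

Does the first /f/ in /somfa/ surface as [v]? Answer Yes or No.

No

/f/ (between /m/ and /a/) is in the target of rule 1 but the environment (between two vowels) is not met → [f].
The actual realization is [f], not [v].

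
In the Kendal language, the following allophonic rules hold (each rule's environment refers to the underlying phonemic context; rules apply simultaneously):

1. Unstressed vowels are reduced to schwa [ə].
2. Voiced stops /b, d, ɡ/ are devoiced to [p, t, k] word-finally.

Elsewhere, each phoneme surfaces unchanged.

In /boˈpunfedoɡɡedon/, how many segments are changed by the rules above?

5

Segments that undergo a rule: /o/ → [ə] (rule 1); /e/ → [ə] (rule 1); /o/ → [ə] (rule 1); /e/ → [ə] (rule 1); /o/ → [ə] (rule 1).
All other segments surface unchanged.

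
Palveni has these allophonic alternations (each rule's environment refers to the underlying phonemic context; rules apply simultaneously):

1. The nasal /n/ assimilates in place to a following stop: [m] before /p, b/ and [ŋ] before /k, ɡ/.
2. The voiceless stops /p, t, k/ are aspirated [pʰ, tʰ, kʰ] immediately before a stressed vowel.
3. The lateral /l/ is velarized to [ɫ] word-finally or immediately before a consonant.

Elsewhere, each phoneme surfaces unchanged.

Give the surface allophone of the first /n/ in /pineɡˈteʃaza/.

/n/ (between /i/ and /e/) is in the target of rule 1 but the environment (before a labial or velar stop) is not met → [n].

[n]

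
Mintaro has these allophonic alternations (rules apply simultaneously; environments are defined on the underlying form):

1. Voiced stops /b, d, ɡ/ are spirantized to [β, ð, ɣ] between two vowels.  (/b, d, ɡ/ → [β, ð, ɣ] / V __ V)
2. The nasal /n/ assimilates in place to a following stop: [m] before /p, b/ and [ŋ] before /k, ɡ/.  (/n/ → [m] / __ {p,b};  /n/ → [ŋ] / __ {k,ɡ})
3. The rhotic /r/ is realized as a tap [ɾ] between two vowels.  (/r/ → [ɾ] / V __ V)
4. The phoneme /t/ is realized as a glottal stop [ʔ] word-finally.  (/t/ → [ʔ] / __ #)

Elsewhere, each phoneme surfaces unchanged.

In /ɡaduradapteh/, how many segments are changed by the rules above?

3

Segments that undergo a rule: /d/ → [ð] (rule 1); /r/ → [ɾ] (rule 3); /d/ → [ð] (rule 1).
All other segments surface unchanged.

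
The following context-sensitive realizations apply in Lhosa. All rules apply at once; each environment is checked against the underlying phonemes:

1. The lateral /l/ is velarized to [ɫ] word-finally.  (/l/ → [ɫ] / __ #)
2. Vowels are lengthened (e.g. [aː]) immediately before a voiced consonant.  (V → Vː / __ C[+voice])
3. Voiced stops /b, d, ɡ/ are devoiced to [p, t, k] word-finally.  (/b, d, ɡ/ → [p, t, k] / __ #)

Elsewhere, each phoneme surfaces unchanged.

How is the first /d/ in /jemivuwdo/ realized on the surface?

[d]

/d/ (between /w/ and /o/) fails the environment for rule 3, so it stays [d].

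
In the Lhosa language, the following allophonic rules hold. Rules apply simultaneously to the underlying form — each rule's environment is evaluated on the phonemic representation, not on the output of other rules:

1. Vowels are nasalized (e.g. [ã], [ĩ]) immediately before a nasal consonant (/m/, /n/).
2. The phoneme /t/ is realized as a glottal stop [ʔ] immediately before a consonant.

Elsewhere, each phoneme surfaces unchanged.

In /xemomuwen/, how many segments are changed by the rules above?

3

Segments that undergo a rule: /e/ → [ẽ] (rule 1); /o/ → [õ] (rule 1); /e/ → [ẽ] (rule 1).
All other segments surface unchanged.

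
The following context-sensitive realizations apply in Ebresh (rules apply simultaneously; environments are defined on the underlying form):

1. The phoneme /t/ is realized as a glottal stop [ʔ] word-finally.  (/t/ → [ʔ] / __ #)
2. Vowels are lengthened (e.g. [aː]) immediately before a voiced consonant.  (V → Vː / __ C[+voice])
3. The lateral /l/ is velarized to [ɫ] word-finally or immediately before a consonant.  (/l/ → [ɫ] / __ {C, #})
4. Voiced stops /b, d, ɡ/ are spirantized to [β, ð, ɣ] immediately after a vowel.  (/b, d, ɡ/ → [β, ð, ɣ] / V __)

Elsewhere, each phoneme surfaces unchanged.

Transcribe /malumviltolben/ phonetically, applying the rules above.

[maːluːmviːɫtoːɫbeːn]

Rule 2 applies to /a/ (between /m/ and /l/: before a voiced consonant) → [aː].
/l/ (between /a/ and /u/) is in the target of rule 3 but the environment (word-finally or immediately before a consonant) is not met → [l].
/u/ (between /l/ and /m/) occurs before a voiced consonant → [uː] by rule 2.
/i/ — between /v/ and /l/, before a voiced consonant — surfaces as [iː] (rule 2).
/l/ (between /i/ and /t/): word-finally or immediately before a consonant, so rule 3 applies → [ɫ].
/t/ (between /l/ and /o/) is in the target of rule 1 but the environment (word-finally) is not met → [t].
/o/ — between /t/ and /l/, before a voiced consonant — surfaces as [oː] (rule 2).
/l/ meets the environment for rule 3 (word-finally or immediately before a consonant) → [ɫ].
/b/ (between /l/ and /e/) fails the environment for rule 4, so it stays [b].
Rule 2 applies to /e/ (between /b/ and /n/: before a voiced consonant) → [eː].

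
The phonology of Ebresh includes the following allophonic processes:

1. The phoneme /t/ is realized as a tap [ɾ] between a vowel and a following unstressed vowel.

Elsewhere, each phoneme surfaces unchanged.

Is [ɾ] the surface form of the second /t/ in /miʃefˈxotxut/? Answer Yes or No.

/t/ — word-final; rule 1 does not apply here → [t].
The actual realization is [t], not [ɾ].

No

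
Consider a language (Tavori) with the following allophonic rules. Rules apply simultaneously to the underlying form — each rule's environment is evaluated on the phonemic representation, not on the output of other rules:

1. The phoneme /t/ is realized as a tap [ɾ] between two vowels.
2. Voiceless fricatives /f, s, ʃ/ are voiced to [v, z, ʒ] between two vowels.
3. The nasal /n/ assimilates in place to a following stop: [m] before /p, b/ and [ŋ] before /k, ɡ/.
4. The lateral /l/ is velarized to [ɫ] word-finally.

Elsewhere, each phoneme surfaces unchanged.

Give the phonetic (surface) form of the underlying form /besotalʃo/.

/b/ (word-initial) is unaffected → [b].
/e/ (between /b/ and /s/) is unaffected → [e].
/s/ meets the environment for rule 2 (between two vowels) → [z].
/o/ — not in any rule's target class → [o].
/t/ (between /o/ and /a/): between two vowels, so rule 1 applies → [ɾ].
/a/ (between /t/ and /l/) is unaffected → [a].
/l/ — between /a/ and /ʃ/; rule 4 does not apply here → [l].
/ʃ/ (between /l/ and /o/) is in the target of rule 2 but the environment (between two vowels) is not met → [ʃ].
/o/ — not in any rule's target class → [o].

[bezoɾalʃo]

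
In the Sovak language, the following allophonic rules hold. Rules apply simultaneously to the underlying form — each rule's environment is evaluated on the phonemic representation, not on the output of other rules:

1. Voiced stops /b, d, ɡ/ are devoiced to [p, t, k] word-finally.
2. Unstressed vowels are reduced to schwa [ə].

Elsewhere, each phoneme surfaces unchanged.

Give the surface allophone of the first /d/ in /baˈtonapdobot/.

[d]

/d/ (between /p/ and /o/): rule 1 targets it, but not word-finally → unchanged [d].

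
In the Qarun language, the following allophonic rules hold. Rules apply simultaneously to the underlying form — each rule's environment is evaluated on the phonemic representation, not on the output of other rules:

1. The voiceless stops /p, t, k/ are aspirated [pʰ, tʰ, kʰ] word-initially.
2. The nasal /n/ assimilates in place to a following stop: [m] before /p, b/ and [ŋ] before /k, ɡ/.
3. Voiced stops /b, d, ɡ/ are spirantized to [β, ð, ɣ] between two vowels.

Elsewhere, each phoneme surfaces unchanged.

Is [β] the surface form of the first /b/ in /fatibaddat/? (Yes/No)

/b/ (between /i/ and /a/) occurs between two vowels → [β] by rule 3.
The actual realization is [β], which matches [β].

Yes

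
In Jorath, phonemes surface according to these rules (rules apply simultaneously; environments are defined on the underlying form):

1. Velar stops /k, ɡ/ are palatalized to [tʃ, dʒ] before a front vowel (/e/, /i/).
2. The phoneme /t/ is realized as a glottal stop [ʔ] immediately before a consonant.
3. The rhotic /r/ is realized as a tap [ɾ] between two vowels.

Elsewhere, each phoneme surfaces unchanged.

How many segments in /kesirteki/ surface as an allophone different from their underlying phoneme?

2

Segments that undergo a rule: /k/ → [tʃ] (rule 1); /k/ → [tʃ] (rule 1).
All other segments surface unchanged.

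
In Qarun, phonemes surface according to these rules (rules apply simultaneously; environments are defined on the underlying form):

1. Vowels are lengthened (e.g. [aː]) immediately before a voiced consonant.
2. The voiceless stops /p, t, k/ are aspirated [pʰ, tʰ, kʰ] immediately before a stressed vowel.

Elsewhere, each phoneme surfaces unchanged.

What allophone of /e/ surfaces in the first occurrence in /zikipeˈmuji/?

/e/ (between /p/ and /m/) occurs before a voiced consonant → [eː] by rule 1.

[eː]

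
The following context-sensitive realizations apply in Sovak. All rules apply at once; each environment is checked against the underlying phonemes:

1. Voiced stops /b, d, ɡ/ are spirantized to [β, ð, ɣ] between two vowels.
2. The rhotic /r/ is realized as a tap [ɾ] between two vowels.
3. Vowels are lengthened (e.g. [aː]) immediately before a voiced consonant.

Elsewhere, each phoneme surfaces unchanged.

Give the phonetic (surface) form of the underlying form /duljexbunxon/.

[duːljexbuːnxoːn]

/d/ (word-initial) fails the environment for rule 1, so it stays [d].
/u/ (between /d/ and /l/) occurs before a voiced consonant → [uː] by rule 3.
/l/ — not in any rule's target class → [l].
/j/ — not in any rule's target class → [j].
/e/ — between /j/ and /x/; rule 3 does not apply here → [e].
/x/ stays [x].
/b/ — between /x/ and /u/; rule 1 does not apply here → [b].
/u/ meets the environment for rule 3 (before a voiced consonant) → [uː].
/n/ stays [n].
/x/ — not in any rule's target class → [x].
/o/ — between /x/ and /n/, before a voiced consonant — surfaces as [oː] (rule 3).
/n/ stays [n].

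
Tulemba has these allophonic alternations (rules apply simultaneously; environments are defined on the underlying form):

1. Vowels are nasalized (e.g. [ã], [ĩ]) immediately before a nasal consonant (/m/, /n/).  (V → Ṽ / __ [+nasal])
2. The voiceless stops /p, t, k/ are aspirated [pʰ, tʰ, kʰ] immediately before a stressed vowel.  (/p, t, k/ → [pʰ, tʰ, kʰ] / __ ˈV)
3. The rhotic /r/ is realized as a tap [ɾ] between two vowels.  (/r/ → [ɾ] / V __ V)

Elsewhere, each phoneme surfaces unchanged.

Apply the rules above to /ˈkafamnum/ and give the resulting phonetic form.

[ˈkʰafãmnũm]

/k/ (word-initial) occurs immediately before a stressed vowel → [kʰ] by rule 2.
/a/ (between /k/ and /f/) is in the target of rule 1 but the environment (before a nasal consonant) is not met → [a].
Rule 1 applies to /a/ (between /f/ and /m/: before a nasal consonant) → [ã].
Rule 1 applies to /u/ (between /n/ and /m/: before a nasal consonant) → [ũ].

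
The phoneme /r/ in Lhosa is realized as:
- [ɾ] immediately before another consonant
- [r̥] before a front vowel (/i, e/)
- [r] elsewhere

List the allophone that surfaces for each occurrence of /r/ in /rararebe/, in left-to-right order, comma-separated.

[r], [r], [r̥]

Occurrence 1 (position 1): no conditioning environment matches → elsewhere allophone [r].
Occurrence 2 (position 3): no conditioning environment matches → elsewhere allophone [r].
Occurrence 3 (position 5): before a front vowel (/i, e/) → [r̥].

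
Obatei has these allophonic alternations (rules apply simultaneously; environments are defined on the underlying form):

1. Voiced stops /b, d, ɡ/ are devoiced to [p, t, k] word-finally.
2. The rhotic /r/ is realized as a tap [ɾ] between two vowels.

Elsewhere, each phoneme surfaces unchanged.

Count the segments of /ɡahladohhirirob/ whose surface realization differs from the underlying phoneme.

3

Segments that undergo a rule: /r/ → [ɾ] (rule 2); /r/ → [ɾ] (rule 2); /b/ → [p] (rule 1).
All other segments surface unchanged.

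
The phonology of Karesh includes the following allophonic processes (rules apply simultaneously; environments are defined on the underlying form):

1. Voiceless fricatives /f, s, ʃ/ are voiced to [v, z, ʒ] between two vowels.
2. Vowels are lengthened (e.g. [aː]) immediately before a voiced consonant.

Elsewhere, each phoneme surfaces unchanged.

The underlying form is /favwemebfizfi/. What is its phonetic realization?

/f/ (word-initial) fails the environment for rule 1, so it stays [f].
Rule 2 applies to /a/ (between /f/ and /v/: before a voiced consonant) → [aː].
/v/ — not in any rule's target class → [v].
/w/ — not in any rule's target class → [w].
/e/ (between /w/ and /m/) occurs before a voiced consonant → [eː] by rule 2.
/m/ (between /e/ and /e/): no rule targets it → [m].
/e/ — between /m/ and /b/, before a voiced consonant — surfaces as [eː] (rule 2).
/b/ (between /e/ and /f/) is unaffected → [b].
/f/ (between /b/ and /i/) is in the target of rule 1 but the environment (between two vowels) is not met → [f].
/i/ (between /f/ and /z/) occurs before a voiced consonant → [iː] by rule 2.
/z/ — not in any rule's target class → [z].
/f/ (between /z/ and /i/): rule 1 targets it, but not between two vowels → unchanged [f].
/i/ (word-final) is in the target of rule 2 but the environment (before a voiced consonant) is not met → [i].

[faːvweːmeːbfiːzfi]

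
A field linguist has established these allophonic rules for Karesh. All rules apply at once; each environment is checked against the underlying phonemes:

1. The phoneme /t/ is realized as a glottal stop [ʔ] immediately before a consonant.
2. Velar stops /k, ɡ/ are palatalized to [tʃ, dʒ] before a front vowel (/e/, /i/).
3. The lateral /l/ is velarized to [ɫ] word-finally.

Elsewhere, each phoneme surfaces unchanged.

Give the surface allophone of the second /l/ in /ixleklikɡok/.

[l]

/l/ (between /k/ and /i/) fails the environment for rule 3, so it stays [l].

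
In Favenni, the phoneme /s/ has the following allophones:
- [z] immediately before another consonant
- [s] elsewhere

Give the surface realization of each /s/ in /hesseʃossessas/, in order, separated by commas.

[z], [s], [z], [s], [z], [s], [s]

Occurrence 1 (position 3): immediately before another consonant → [z].
Occurrence 2 (position 4): no conditioning environment matches → elsewhere allophone [s].
Occurrence 3 (position 8): immediately before another consonant → [z].
Occurrence 4 (position 9): no conditioning environment matches → elsewhere allophone [s].
Occurrence 5 (position 11): immediately before another consonant → [z].
Occurrence 6 (position 12): no conditioning environment matches → elsewhere allophone [s].
Occurrence 7 (position 14): no conditioning environment matches → elsewhere allophone [s].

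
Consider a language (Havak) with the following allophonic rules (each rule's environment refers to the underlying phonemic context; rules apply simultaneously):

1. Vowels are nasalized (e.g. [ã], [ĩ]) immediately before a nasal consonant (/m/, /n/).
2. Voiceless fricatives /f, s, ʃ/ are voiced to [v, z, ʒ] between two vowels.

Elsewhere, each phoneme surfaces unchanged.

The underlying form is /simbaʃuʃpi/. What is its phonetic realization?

[sĩmbaʒuʃpi]

/s/ (word-initial) is in the target of rule 2 but the environment (between two vowels) is not met → [s].
/i/ meets the environment for rule 1 (before a nasal consonant) → [ĩ].
/a/ (between /b/ and /ʃ/): rule 1 targets it, but not before a nasal consonant → unchanged [a].
/ʃ/ (between /a/ and /u/): between two vowels, so rule 2 applies → [ʒ].
/u/ (between /ʃ/ and /ʃ/): rule 1 targets it, but not before a nasal consonant → unchanged [u].
/ʃ/ (between /u/ and /p/) fails the environment for rule 2, so it stays [ʃ].
/i/ (word-final) fails the environment for rule 1, so it stays [i].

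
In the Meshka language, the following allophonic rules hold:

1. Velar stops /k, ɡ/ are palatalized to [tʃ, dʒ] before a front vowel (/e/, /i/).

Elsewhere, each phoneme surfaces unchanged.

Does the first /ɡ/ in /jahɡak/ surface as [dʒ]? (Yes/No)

No

/ɡ/ — between /h/ and /a/; rule 1 does not apply here → [ɡ].
The actual realization is [ɡ], not [dʒ].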